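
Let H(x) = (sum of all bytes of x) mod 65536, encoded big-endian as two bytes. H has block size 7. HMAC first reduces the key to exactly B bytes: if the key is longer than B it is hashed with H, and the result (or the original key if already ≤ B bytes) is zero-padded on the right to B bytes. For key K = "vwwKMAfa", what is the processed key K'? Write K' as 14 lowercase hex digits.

03040000000000

|K| = 8 > B = 7, so first hash the key.
H(K): sum = 118+119+119+75+77+65+102+97 = 772 → 03 04.
Zero-pad H(K) = 03 04 to 7 bytes: K' = 03 04 00 00 00 00 00.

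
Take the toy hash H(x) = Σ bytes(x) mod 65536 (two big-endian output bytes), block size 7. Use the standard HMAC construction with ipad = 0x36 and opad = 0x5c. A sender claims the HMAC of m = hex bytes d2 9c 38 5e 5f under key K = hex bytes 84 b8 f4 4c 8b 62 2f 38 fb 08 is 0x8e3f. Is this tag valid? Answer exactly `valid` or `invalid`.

invalid

Key hex bytes 84 b8 f4 4c 8b 62 2f 38 fb 08 is 10 bytes > B = 7, so hash it first: H(key) = 04 d3, then zero-pad to 7 bytes: K' = 04 d3 00 00 00 00 00.
K' ⊕ ipad = 32 e5 36 36 36 36 36; K' ⊕ opad = 58 8f 5c 5c 5c 5c 5c.
Inner hash: sum = 50+229+54+54+54+54+54+210+156+56+94+95 = 1160 → 04 88.
Outer hash (recomputed tag): sum = 88+143+92+92+92+92+92+4+136 = 831 → 03 3f.
Recomputed tag = 033f; claimed = 8e3f → mismatch.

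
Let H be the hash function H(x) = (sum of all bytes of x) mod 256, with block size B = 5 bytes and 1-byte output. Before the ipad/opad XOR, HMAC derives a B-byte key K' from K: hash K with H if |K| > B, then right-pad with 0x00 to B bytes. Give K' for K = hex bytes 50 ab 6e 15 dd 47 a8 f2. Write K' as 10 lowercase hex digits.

|K| = 8 > B = 5, so first hash the key.
H(K): sum = 80+171+110+21+221+71+168+242 = 1084; mod 256 = 60 → 3c.
Zero-pad H(K) = 3c to 5 bytes: K' = 3c 00 00 00 00.

3c00000000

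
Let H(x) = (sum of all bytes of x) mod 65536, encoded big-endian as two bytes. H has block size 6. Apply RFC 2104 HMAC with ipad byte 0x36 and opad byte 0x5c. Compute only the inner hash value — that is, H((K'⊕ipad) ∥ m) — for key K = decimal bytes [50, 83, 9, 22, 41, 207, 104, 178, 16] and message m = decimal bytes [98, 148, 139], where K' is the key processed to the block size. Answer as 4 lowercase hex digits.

037d

Key decimal bytes [50, 83, 9, 22, 41, 207, 104, 178, 16] = 32 53 09 16 29 cf 68 b2 10 is 9 bytes > B = 6, so hash it first: H(key) = 02 c6, then zero-pad to 6 bytes: K' = 02 c6 00 00 00 00.
K' ⊕ ipad = 34 f0 36 36 36 36.
Inner input = 34 f0 36 36 36 36 ∥ 62 94 8b.
Inner hash: sum = 52+240+54+54+54+54+98+148+139 = 893 → 03 7d.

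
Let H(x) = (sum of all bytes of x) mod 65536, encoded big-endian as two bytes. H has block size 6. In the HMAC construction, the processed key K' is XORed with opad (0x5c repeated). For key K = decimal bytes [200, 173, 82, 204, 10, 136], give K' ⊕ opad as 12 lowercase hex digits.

Key decimal bytes [200, 173, 82, 204, 10, 136] = c8 ad 52 cc 0a 88 is exactly B = 6 bytes: K' = c8 ad 52 cc 0a 88.
XOR each byte with 0x5c: c8⊕5c=94, ad⊕5c=f1, 52⊕5c=0e, cc⊕5c=90, 0a⊕5c=56, 88⊕5c=d4.

94f10e9056d4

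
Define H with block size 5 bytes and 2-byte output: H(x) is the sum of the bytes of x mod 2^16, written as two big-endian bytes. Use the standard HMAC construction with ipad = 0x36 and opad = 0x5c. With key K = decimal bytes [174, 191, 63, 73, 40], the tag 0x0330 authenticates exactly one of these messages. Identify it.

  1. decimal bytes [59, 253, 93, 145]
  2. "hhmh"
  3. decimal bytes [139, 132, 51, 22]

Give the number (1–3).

Key decimal bytes [174, 191, 63, 73, 40] = ae bf 3f 49 28 is exactly B = 5 bytes: K' = ae bf 3f 49 28.
K' ⊕ ipad = 98 89 09 7f 1e; K' ⊕ opad = f2 e3 63 15 74.
m1: inner = H(98 89 09 7f 1e 3b fd 5d 91) = 03 ed; tag = H(f2 e3 63 15 74 03 ed) = 03b1
m2: inner = H(98 89 09 7f 1e 68 68 6d 68) = 03 6c; tag = H(f2 e3 63 15 74 03 6c) = 0330 ← matches
m3: inner = H(98 89 09 7f 1e 8b 84 33 16) = 03 1f; tag = H(f2 e3 63 15 74 03 1f) = 02e3

2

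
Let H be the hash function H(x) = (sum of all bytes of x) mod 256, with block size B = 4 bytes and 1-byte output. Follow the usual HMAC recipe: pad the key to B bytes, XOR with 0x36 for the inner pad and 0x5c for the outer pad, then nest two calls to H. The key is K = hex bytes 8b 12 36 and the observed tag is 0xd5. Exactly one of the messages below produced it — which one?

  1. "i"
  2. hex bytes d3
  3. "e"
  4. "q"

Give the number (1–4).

2

Key hex bytes 8b 12 36 is 3 bytes ≤ B = 4; zero-pad to 4 bytes: K' = 8b 12 36 00.
K' ⊕ ipad = bd 24 00 36; K' ⊕ opad = d7 4e 6a 5c.
m1: inner = H(bd 24 00 36 69) = 80; tag = H(d7 4e 6a 5c 80) = 6b
m2: inner = H(bd 24 00 36 d3) = ea; tag = H(d7 4e 6a 5c ea) = d5 ← matches
m3: inner = H(bd 24 00 36 65) = 7c; tag = H(d7 4e 6a 5c 7c) = 67
m4: inner = H(bd 24 00 36 71) = 88; tag = H(d7 4e 6a 5c 88) = 73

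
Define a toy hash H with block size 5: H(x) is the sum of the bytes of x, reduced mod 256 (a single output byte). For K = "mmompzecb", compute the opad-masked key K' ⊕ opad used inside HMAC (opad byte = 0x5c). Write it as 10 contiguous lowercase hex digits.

Key "mmompzecb" = 6d 6d 6f 6d 70 7a 65 63 62 is 9 bytes > B = 5, so hash it first: H(key) = ca, then zero-pad to 5 bytes: K' = ca 00 00 00 00.
XOR each byte with 0x5c: ca⊕5c=96, 00⊕5c=5c, 00⊕5c=5c, 00⊕5c=5c, 00⊕5c=5c.

965c5c5c5c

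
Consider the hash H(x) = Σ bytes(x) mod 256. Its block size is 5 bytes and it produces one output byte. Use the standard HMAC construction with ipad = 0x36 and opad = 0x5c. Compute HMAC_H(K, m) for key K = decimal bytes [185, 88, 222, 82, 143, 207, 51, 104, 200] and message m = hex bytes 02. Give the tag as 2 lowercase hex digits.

Key decimal bytes [185, 88, 222, 82, 143, 207, 51, 104, 200] = b9 58 de 52 8f cf 33 68 c8 is 9 bytes > B = 5, so hash it first: H(key) = 02, then zero-pad to 5 bytes: K' = 02 00 00 00 00.
K' ⊕ ipad = 34 36 36 36 36.  K' ⊕ opad = 5e 5c 5c 5c 5c.
Inner input = (K'⊕ipad) ∥ m = 34 36 36 36 36 ∥ 02.
Inner hash: sum = 52+54+54+54+54+2 = 270; mod 256 = 14 → 0e.
Outer input = (K'⊕opad) ∥ inner = 5e 5c 5c 5c 5c ∥ 0e.
Outer hash (tag): sum = 94+92+92+92+92+14 = 476; mod 256 = 220 → dc.

dc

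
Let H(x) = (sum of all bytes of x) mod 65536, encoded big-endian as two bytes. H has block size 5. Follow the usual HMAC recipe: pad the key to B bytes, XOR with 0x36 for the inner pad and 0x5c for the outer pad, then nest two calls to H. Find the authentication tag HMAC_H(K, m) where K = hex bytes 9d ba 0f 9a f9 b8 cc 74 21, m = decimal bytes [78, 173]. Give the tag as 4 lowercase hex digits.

02b0

Key hex bytes 9d ba 0f 9a f9 b8 cc 74 21 is 9 bytes > B = 5, so hash it first: H(key) = 05 12, then zero-pad to 5 bytes: K' = 05 12 00 00 00.
K' ⊕ ipad = 33 24 36 36 36.  K' ⊕ opad = 59 4e 5c 5c 5c.
Inner input = (K'⊕ipad) ∥ m = 33 24 36 36 36 ∥ 4e ad.
Inner hash: sum = 51+36+54+54+54+78+173 = 500 → 01 f4.
Outer input = (K'⊕opad) ∥ inner = 59 4e 5c 5c 5c ∥ 01 f4.
Outer hash (tag): sum = 89+78+92+92+92+1+244 = 688 → 02 b0.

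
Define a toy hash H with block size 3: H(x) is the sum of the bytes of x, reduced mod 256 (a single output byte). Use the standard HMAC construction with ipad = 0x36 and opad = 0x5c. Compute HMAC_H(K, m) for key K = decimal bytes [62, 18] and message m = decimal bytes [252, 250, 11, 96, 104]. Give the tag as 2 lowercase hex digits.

37

Key decimal bytes [62, 18] = 3e 12 is 2 bytes ≤ B = 3; zero-pad to 3 bytes: K' = 3e 12 00.
K' ⊕ ipad = 08 24 36.  K' ⊕ opad = 62 4e 5c.
Inner input = (K'⊕ipad) ∥ m = 08 24 36 ∥ fc fa 0b 60 68.
Inner hash: sum = 8+36+54+252+250+11+96+104 = 811; mod 256 = 43 → 2b.
Outer input = (K'⊕opad) ∥ inner = 62 4e 5c ∥ 2b.
Outer hash (tag): sum = 98+78+92+43 = 311; mod 256 = 55 → 37.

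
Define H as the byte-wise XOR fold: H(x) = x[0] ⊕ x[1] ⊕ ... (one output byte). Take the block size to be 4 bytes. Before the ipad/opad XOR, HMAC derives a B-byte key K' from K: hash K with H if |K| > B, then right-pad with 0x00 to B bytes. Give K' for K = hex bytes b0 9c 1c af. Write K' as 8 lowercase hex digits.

Key hex bytes b0 9c 1c af is exactly B = 4 bytes: K' = b0 9c 1c af.

b09c1caf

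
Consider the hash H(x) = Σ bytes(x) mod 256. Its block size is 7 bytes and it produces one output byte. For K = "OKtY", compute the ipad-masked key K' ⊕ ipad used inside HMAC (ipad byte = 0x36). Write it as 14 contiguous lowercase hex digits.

797d426f363636

Key "OKtY" = 4f 4b 74 59 is 4 bytes ≤ B = 7; zero-pad to 7 bytes: K' = 4f 4b 74 59 00 00 00.
XOR each byte with 0x36: 4f⊕36=79, 4b⊕36=7d, 74⊕36=42, 59⊕36=6f, 00⊕36=36, 00⊕36=36, 00⊕36=36.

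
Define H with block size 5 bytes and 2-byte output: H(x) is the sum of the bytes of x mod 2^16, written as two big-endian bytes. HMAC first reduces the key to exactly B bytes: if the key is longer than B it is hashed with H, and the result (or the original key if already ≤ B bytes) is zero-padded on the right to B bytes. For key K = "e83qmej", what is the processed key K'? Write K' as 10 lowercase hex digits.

027d000000

|K| = 7 > B = 5, so first hash the key.
H(K): sum = 101+56+51+113+109+101+106 = 637 → 02 7d.
Zero-pad H(K) = 02 7d to 5 bytes: K' = 02 7d 00 00 00.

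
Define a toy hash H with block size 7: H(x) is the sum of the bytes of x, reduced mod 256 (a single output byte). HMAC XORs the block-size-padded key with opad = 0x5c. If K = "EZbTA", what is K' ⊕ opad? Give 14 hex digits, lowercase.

Key "EZbTA" = 45 5a 62 54 41 is 5 bytes ≤ B = 7; zero-pad to 7 bytes: K' = 45 5a 62 54 41 00 00.
XOR each byte with 0x5c: 45⊕5c=19, 5a⊕5c=06, 62⊕5c=3e, 54⊕5c=08, 41⊕5c=1d, 00⊕5c=5c, 00⊕5c=5c.

19063e081d5c5c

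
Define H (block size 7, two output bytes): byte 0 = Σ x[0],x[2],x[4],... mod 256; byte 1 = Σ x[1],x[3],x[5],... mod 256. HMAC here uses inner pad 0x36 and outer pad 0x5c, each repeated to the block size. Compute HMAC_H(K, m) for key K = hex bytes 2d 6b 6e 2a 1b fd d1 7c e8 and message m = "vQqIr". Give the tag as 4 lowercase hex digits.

449f

Key hex bytes 2d 6b 6e 2a 1b fd d1 7c e8 is 9 bytes > B = 7, so hash it first: H(key) = 6f 0e, then zero-pad to 7 bytes: K' = 6f 0e 00 00 00 00 00.
K' ⊕ ipad = 59 38 36 36 36 36 36.  K' ⊕ opad = 33 52 5c 5c 5c 5c 5c.
Inner input = (K'⊕ipad) ∥ m = 59 38 36 36 36 36 36 ∥ 76 51 71 49 72.
Inner hash: even-index sum = 405 mod 256 = 149; odd-index sum = 509 mod 256 = 253 → 95 fd.
Outer input = (K'⊕opad) ∥ inner = 33 52 5c 5c 5c 5c 5c ∥ 95 fd.
Outer hash (tag): even-index sum = 580 mod 256 = 68; odd-index sum = 415 mod 256 = 159 → 44 9f.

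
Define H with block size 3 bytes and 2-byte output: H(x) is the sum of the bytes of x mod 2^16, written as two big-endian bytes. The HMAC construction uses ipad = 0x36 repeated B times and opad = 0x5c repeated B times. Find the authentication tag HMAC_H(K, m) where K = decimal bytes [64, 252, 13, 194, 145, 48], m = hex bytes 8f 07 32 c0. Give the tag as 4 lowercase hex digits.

0238

Key decimal bytes [64, 252, 13, 194, 145, 48] = 40 fc 0d c2 91 30 is 6 bytes > B = 3, so hash it first: H(key) = 02 cc, then zero-pad to 3 bytes: K' = 02 cc 00.
K' ⊕ ipad = 34 fa 36.  K' ⊕ opad = 5e 90 5c.
Inner input = (K'⊕ipad) ∥ m = 34 fa 36 ∥ 8f 07 32 c0.
Inner hash: sum = 52+250+54+143+7+50+192 = 748 → 02 ec.
Outer input = (K'⊕opad) ∥ inner = 5e 90 5c ∥ 02 ec.
Outer hash (tag): sum = 94+144+92+2+236 = 568 → 02 38.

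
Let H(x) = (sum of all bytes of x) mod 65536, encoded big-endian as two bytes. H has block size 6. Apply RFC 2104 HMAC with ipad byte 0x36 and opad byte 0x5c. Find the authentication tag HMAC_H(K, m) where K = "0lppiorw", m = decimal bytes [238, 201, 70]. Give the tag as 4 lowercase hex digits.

0248

Key "0lppiorw" = 30 6c 70 70 69 6f 72 77 is 8 bytes > B = 6, so hash it first: H(key) = 03 3d, then zero-pad to 6 bytes: K' = 03 3d 00 00 00 00.
K' ⊕ ipad = 35 0b 36 36 36 36.  K' ⊕ opad = 5f 61 5c 5c 5c 5c.
Inner input = (K'⊕ipad) ∥ m = 35 0b 36 36 36 36 ∥ ee c9 46.
Inner hash: sum = 53+11+54+54+54+54+238+201+70 = 789 → 03 15.
Outer input = (K'⊕opad) ∥ inner = 5f 61 5c 5c 5c 5c ∥ 03 15.
Outer hash (tag): sum = 95+97+92+92+92+92+3+21 = 584 → 02 48.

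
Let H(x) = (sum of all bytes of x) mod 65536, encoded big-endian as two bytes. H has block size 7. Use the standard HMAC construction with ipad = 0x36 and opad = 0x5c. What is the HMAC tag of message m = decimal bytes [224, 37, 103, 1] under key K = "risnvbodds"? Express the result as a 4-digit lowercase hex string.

033d

Key "risnvbodds" = 72 69 73 6e 76 62 6f 64 64 73 is 10 bytes > B = 7, so hash it first: H(key) = 04 3e, then zero-pad to 7 bytes: K' = 04 3e 00 00 00 00 00.
K' ⊕ ipad = 32 08 36 36 36 36 36.  K' ⊕ opad = 58 62 5c 5c 5c 5c 5c.
Inner input = (K'⊕ipad) ∥ m = 32 08 36 36 36 36 36 ∥ e0 25 67 01.
Inner hash: sum = 50+8+54+54+54+54+54+224+37+103+1 = 693 → 02 b5.
Outer input = (K'⊕opad) ∥ inner = 58 62 5c 5c 5c 5c 5c ∥ 02 b5.
Outer hash (tag): sum = 88+98+92+92+92+92+92+2+181 = 829 → 03 3d.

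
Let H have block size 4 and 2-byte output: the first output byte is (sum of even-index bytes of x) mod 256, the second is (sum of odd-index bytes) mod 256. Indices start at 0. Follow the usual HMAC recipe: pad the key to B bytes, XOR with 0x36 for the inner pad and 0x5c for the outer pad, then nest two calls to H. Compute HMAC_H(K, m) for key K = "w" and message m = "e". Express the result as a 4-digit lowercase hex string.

6324

Key "w" = 77 is 1 byte ≤ B = 4; zero-pad to 4 bytes: K' = 77 00 00 00.
K' ⊕ ipad = 41 36 36 36.  K' ⊕ opad = 2b 5c 5c 5c.
Inner input = (K'⊕ipad) ∥ m = 41 36 36 36 ∥ 65.
Inner hash: even-index sum = 220 mod 256 = 220; odd-index sum = 108 mod 256 = 108 → dc 6c.
Outer input = (K'⊕opad) ∥ inner = 2b 5c 5c 5c ∥ dc 6c.
Outer hash (tag): even-index sum = 355 mod 256 = 99; odd-index sum = 292 mod 256 = 36 → 63 24.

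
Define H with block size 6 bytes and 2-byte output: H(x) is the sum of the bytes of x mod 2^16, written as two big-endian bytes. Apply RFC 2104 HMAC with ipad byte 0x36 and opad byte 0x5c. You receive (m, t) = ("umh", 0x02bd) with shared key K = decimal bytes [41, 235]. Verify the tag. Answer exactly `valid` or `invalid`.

valid

Key decimal bytes [41, 235] = 29 eb is 2 bytes ≤ B = 6; zero-pad to 6 bytes: K' = 29 eb 00 00 00 00.
K' ⊕ ipad = 1f dd 36 36 36 36; K' ⊕ opad = 75 b7 5c 5c 5c 5c.
Inner hash: sum = 31+221+54+54+54+54+117+109+104 = 798 → 03 1e.
Outer hash (recomputed tag): sum = 117+183+92+92+92+92+3+30 = 701 → 02 bd.
Recomputed tag = 02bd; claimed = 02bd → match.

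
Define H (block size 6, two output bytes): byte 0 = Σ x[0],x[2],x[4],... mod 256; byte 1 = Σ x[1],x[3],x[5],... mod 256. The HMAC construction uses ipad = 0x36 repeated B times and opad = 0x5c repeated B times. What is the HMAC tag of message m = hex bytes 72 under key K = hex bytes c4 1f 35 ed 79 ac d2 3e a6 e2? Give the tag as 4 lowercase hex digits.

2896

Key hex bytes c4 1f 35 ed 79 ac d2 3e a6 e2 is 10 bytes > B = 6, so hash it first: H(key) = ea d8, then zero-pad to 6 bytes: K' = ea d8 00 00 00 00.
K' ⊕ ipad = dc ee 36 36 36 36.  K' ⊕ opad = b6 84 5c 5c 5c 5c.
Inner input = (K'⊕ipad) ∥ m = dc ee 36 36 36 36 ∥ 72.
Inner hash: even-index sum = 442 mod 256 = 186; odd-index sum = 346 mod 256 = 90 → ba 5a.
Outer input = (K'⊕opad) ∥ inner = b6 84 5c 5c 5c 5c ∥ ba 5a.
Outer hash (tag): even-index sum = 552 mod 256 = 40; odd-index sum = 406 mod 256 = 150 → 28 96.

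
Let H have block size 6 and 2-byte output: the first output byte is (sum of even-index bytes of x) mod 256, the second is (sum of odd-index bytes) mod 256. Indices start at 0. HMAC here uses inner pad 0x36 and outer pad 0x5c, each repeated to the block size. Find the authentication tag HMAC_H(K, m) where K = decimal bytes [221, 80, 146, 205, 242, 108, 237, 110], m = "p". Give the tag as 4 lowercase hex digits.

Key decimal bytes [221, 80, 146, 205, 242, 108, 237, 110] = dd 50 92 cd f2 6c ed 6e is 8 bytes > B = 6, so hash it first: H(key) = 4e f7, then zero-pad to 6 bytes: K' = 4e f7 00 00 00 00.
K' ⊕ ipad = 78 c1 36 36 36 36.  K' ⊕ opad = 12 ab 5c 5c 5c 5c.
Inner input = (K'⊕ipad) ∥ m = 78 c1 36 36 36 36 ∥ 70.
Inner hash: even-index sum = 340 mod 256 = 84; odd-index sum = 301 mod 256 = 45 → 54 2d.
Outer input = (K'⊕opad) ∥ inner = 12 ab 5c 5c 5c 5c ∥ 54 2d.
Outer hash (tag): even-index sum = 286 mod 256 = 30; odd-index sum = 400 mod 256 = 144 → 1e 90.

1e90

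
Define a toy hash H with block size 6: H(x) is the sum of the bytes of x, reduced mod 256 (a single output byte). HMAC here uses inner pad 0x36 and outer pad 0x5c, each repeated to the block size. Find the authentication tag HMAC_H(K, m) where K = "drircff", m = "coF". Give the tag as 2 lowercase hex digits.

Key "drircff" = 64 72 69 72 63 66 66 is 7 bytes > B = 6, so hash it first: H(key) = e0, then zero-pad to 6 bytes: K' = e0 00 00 00 00 00.
K' ⊕ ipad = d6 36 36 36 36 36.  K' ⊕ opad = bc 5c 5c 5c 5c 5c.
Inner input = (K'⊕ipad) ∥ m = d6 36 36 36 36 36 ∥ 63 6f 46.
Inner hash: sum = 214+54+54+54+54+54+99+111+70 = 764; mod 256 = 252 → fc.
Outer input = (K'⊕opad) ∥ inner = bc 5c 5c 5c 5c 5c ∥ fc.
Outer hash (tag): sum = 188+92+92+92+92+92+252 = 900; mod 256 = 132 → 84.

84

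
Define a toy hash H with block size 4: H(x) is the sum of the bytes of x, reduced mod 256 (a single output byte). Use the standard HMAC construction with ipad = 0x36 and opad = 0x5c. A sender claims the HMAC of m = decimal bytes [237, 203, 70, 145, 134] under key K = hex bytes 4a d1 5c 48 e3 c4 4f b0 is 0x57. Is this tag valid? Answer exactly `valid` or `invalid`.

Key hex bytes 4a d1 5c 48 e3 c4 4f b0 is 8 bytes > B = 4, so hash it first: H(key) = 65, then zero-pad to 4 bytes: K' = 65 00 00 00.
K' ⊕ ipad = 53 36 36 36; K' ⊕ opad = 39 5c 5c 5c.
Inner hash: sum = 83+54+54+54+237+203+70+145+134 = 1034; mod 256 = 10 → 0a.
Outer hash (recomputed tag): sum = 57+92+92+92+10 = 343; mod 256 = 87 → 57.
Recomputed tag = 57; claimed = 57 → match.

valid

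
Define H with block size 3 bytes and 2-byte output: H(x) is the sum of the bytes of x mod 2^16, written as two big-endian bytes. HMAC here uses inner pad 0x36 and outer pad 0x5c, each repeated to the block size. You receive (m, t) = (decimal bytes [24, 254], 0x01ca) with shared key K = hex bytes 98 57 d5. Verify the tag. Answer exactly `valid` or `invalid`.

Key hex bytes 98 57 d5 is exactly B = 3 bytes: K' = 98 57 d5.
K' ⊕ ipad = ae 61 e3; K' ⊕ opad = c4 0b 89.
Inner hash: sum = 174+97+227+24+254 = 776 → 03 08.
Outer hash (recomputed tag): sum = 196+11+137+3+8 = 355 → 01 63.
Recomputed tag = 0163; claimed = 01ca → mismatch.

invalid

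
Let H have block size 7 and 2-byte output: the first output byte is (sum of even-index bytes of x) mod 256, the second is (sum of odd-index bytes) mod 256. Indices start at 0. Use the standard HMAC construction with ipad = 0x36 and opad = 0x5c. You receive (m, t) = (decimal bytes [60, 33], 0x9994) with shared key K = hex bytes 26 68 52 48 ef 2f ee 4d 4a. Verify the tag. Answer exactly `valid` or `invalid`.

Key hex bytes 26 68 52 48 ef 2f ee 4d 4a is 9 bytes > B = 7, so hash it first: H(key) = 9f 2c, then zero-pad to 7 bytes: K' = 9f 2c 00 00 00 00 00.
K' ⊕ ipad = a9 1a 36 36 36 36 36; K' ⊕ opad = c3 70 5c 5c 5c 5c 5c.
Inner hash: even-index sum = 364 mod 256 = 108; odd-index sum = 194 mod 256 = 194 → 6c c2.
Outer hash (recomputed tag): even-index sum = 665 mod 256 = 153; odd-index sum = 404 mod 256 = 148 → 99 94.
Recomputed tag = 9994; claimed = 9994 → match.

valid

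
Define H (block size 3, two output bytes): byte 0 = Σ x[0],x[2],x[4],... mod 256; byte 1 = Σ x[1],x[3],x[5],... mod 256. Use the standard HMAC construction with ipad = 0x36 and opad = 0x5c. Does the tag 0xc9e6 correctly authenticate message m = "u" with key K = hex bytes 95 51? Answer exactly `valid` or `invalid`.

Key hex bytes 95 51 is 2 bytes ≤ B = 3; zero-pad to 3 bytes: K' = 95 51 00.
K' ⊕ ipad = a3 67 36; K' ⊕ opad = c9 0d 5c.
Inner hash: even-index sum = 217 mod 256 = 217; odd-index sum = 220 mod 256 = 220 → d9 dc.
Outer hash (recomputed tag): even-index sum = 513 mod 256 = 1; odd-index sum = 230 mod 256 = 230 → 01 e6.
Recomputed tag = 01e6; claimed = c9e6 → mismatch.

invalid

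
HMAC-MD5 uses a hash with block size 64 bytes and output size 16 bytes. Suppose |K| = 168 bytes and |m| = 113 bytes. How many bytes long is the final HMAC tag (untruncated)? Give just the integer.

16

The tag is one MD5 digest: 16 bytes.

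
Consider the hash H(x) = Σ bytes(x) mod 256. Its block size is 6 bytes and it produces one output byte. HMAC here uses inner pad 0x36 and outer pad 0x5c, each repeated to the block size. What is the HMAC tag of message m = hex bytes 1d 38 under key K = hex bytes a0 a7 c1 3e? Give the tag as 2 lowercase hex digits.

95

Key hex bytes a0 a7 c1 3e is 4 bytes ≤ B = 6; zero-pad to 6 bytes: K' = a0 a7 c1 3e 00 00.
K' ⊕ ipad = 96 91 f7 08 36 36.  K' ⊕ opad = fc fb 9d 62 5c 5c.
Inner input = (K'⊕ipad) ∥ m = 96 91 f7 08 36 36 ∥ 1d 38.
Inner hash: sum = 150+145+247+8+54+54+29+56 = 743; mod 256 = 231 → e7.
Outer input = (K'⊕opad) ∥ inner = fc fb 9d 62 5c 5c ∥ e7.
Outer hash (tag): sum = 252+251+157+98+92+92+231 = 1173; mod 256 = 149 → 95.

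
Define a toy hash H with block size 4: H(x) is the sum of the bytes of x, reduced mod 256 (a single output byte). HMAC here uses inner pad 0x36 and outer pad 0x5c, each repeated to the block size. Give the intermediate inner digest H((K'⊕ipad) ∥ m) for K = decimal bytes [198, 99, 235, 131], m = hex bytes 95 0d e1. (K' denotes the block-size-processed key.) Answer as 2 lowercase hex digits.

Key decimal bytes [198, 99, 235, 131] = c6 63 eb 83 is exactly B = 4 bytes: K' = c6 63 eb 83.
K' ⊕ ipad = f0 55 dd b5.
Inner input = f0 55 dd b5 ∥ 95 0d e1.
Inner hash: sum = 240+85+221+181+149+13+225 = 1114; mod 256 = 90 → 5a.

5a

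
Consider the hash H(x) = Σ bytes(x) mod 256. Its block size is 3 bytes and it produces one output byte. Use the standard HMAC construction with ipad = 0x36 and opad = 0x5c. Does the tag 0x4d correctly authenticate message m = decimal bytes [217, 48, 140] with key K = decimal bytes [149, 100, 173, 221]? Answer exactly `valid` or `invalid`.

valid

Key decimal bytes [149, 100, 173, 221] = 95 64 ad dd is 4 bytes > B = 3, so hash it first: H(key) = 83, then zero-pad to 3 bytes: K' = 83 00 00.
K' ⊕ ipad = b5 36 36; K' ⊕ opad = df 5c 5c.
Inner hash: sum = 181+54+54+217+48+140 = 694; mod 256 = 182 → b6.
Outer hash (recomputed tag): sum = 223+92+92+182 = 589; mod 256 = 77 → 4d.
Recomputed tag = 4d; claimed = 4d → match.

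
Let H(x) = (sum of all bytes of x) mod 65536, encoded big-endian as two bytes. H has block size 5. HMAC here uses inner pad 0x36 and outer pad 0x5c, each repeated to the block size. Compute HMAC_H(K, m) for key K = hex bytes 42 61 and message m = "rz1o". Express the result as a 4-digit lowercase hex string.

Key hex bytes 42 61 is 2 bytes ≤ B = 5; zero-pad to 5 bytes: K' = 42 61 00 00 00.
K' ⊕ ipad = 74 57 36 36 36.  K' ⊕ opad = 1e 3d 5c 5c 5c.
Inner input = (K'⊕ipad) ∥ m = 74 57 36 36 36 ∥ 72 7a 31 6f.
Inner hash: sum = 116+87+54+54+54+114+122+49+111 = 761 → 02 f9.
Outer input = (K'⊕opad) ∥ inner = 1e 3d 5c 5c 5c ∥ 02 f9.
Outer hash (tag): sum = 30+61+92+92+92+2+249 = 618 → 02 6a.

026a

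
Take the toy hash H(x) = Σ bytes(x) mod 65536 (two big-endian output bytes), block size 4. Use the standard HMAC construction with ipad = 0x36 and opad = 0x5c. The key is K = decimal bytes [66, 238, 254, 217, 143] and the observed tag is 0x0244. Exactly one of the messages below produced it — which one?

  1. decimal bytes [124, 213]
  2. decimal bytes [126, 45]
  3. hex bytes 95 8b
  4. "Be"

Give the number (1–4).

Key decimal bytes [66, 238, 254, 217, 143] = 42 ee fe d9 8f is 5 bytes > B = 4, so hash it first: H(key) = 03 96, then zero-pad to 4 bytes: K' = 03 96 00 00.
K' ⊕ ipad = 35 a0 36 36; K' ⊕ opad = 5f ca 5c 5c.
m1: inner = H(35 a0 36 36 7c d5) = 02 92; tag = H(5f ca 5c 5c 02 92) = 0275
m2: inner = H(35 a0 36 36 7e 2d) = 01 ec; tag = H(5f ca 5c 5c 01 ec) = 02ce
m3: inner = H(35 a0 36 36 95 8b) = 02 61; tag = H(5f ca 5c 5c 02 61) = 0244 ← matches
m4: inner = H(35 a0 36 36 42 65) = 01 e8; tag = H(5f ca 5c 5c 01 e8) = 02ca

3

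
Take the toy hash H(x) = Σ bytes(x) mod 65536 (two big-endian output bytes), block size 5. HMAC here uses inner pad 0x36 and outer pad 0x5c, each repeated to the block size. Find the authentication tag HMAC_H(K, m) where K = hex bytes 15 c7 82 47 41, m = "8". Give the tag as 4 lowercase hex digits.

02e4

Key hex bytes 15 c7 82 47 41 is exactly B = 5 bytes: K' = 15 c7 82 47 41.
K' ⊕ ipad = 23 f1 b4 71 77.  K' ⊕ opad = 49 9b de 1b 1d.
Inner input = (K'⊕ipad) ∥ m = 23 f1 b4 71 77 ∥ 38.
Inner hash: sum = 35+241+180+113+119+56 = 744 → 02 e8.
Outer input = (K'⊕opad) ∥ inner = 49 9b de 1b 1d ∥ 02 e8.
Outer hash (tag): sum = 73+155+222+27+29+2+232 = 740 → 02 e4.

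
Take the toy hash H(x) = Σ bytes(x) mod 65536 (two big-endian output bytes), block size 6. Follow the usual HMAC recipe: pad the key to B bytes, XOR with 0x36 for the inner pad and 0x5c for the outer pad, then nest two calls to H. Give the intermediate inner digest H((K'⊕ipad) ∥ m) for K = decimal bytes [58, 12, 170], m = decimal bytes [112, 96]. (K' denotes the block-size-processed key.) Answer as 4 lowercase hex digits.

0254

Key decimal bytes [58, 12, 170] = 3a 0c aa is 3 bytes ≤ B = 6; zero-pad to 6 bytes: K' = 3a 0c aa 00 00 00.
K' ⊕ ipad = 0c 3a 9c 36 36 36.
Inner input = 0c 3a 9c 36 36 36 ∥ 70 60.
Inner hash: sum = 12+58+156+54+54+54+112+96 = 596 → 02 54.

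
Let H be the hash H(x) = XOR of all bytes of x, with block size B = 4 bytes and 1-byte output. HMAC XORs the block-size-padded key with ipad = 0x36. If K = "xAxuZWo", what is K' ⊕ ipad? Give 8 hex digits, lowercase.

60363636

Key "xAxuZWo" = 78 41 78 75 5a 57 6f is 7 bytes > B = 4, so hash it first: H(key) = 56, then zero-pad to 4 bytes: K' = 56 00 00 00.
XOR each byte with 0x36: 56⊕36=60, 00⊕36=36, 00⊕36=36, 00⊕36=36.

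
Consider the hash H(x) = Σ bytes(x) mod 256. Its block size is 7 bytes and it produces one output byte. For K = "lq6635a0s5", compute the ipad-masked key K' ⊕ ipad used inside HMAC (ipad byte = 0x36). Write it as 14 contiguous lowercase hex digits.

Key "lq6635a0s5" = 6c 71 36 36 33 35 61 30 73 35 is 10 bytes > B = 7, so hash it first: H(key) = ea, then zero-pad to 7 bytes: K' = ea 00 00 00 00 00 00.
XOR each byte with 0x36: ea⊕36=dc, 00⊕36=36, 00⊕36=36, 00⊕36=36, 00⊕36=36, 00⊕36=36, 00⊕36=36.

dc363636363636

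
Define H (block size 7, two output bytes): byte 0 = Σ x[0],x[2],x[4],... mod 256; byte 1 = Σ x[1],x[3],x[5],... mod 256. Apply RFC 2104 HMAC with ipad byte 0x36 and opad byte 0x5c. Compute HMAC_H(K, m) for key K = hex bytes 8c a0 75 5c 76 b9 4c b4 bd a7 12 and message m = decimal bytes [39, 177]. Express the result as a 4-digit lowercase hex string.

9bfb

Key hex bytes 8c a0 75 5c 76 b9 4c b4 bd a7 12 is 11 bytes > B = 7, so hash it first: H(key) = 92 10, then zero-pad to 7 bytes: K' = 92 10 00 00 00 00 00.
K' ⊕ ipad = a4 26 36 36 36 36 36.  K' ⊕ opad = ce 4c 5c 5c 5c 5c 5c.
Inner input = (K'⊕ipad) ∥ m = a4 26 36 36 36 36 36 ∥ 27 b1.
Inner hash: even-index sum = 503 mod 256 = 247; odd-index sum = 185 mod 256 = 185 → f7 b9.
Outer input = (K'⊕opad) ∥ inner = ce 4c 5c 5c 5c 5c 5c ∥ f7 b9.
Outer hash (tag): even-index sum = 667 mod 256 = 155; odd-index sum = 507 mod 256 = 251 → 9b fb.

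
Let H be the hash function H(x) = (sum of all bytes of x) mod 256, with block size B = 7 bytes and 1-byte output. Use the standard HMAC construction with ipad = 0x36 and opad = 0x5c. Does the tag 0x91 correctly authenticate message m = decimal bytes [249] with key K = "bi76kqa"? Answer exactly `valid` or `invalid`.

Key "bi76kqa" = 62 69 37 36 6b 71 61 is exactly B = 7 bytes: K' = 62 69 37 36 6b 71 61.
K' ⊕ ipad = 54 5f 01 00 5d 47 57; K' ⊕ opad = 3e 35 6b 6a 37 2d 3d.
Inner hash: sum = 84+95+1+0+93+71+87+249 = 680; mod 256 = 168 → a8.
Outer hash (recomputed tag): sum = 62+53+107+106+55+45+61+168 = 657; mod 256 = 145 → 91.
Recomputed tag = 91; claimed = 91 → match.

valid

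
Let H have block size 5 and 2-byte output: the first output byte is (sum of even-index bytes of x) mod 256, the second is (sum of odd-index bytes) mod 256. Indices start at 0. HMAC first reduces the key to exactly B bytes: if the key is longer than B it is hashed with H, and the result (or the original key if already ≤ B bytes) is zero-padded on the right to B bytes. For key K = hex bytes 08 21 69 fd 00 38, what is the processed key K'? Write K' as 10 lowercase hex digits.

7156000000

|K| = 6 > B = 5, so first hash the key.
H(K): even-index sum = 113 mod 256 = 113; odd-index sum = 342 mod 256 = 86 → 71 56.
Zero-pad H(K) = 71 56 to 5 bytes: K' = 71 56 00 00 00.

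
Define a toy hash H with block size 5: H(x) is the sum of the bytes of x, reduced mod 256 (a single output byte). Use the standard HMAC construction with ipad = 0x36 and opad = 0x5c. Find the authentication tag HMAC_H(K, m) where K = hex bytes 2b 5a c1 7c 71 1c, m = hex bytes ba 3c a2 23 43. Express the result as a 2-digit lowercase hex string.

Key hex bytes 2b 5a c1 7c 71 1c is 6 bytes > B = 5, so hash it first: H(key) = 4f, then zero-pad to 5 bytes: K' = 4f 00 00 00 00.
K' ⊕ ipad = 79 36 36 36 36.  K' ⊕ opad = 13 5c 5c 5c 5c.
Inner input = (K'⊕ipad) ∥ m = 79 36 36 36 36 ∥ ba 3c a2 23 43.
Inner hash: sum = 121+54+54+54+54+186+60+162+35+67 = 847; mod 256 = 79 → 4f.
Outer input = (K'⊕opad) ∥ inner = 13 5c 5c 5c 5c ∥ 4f.
Outer hash (tag): sum = 19+92+92+92+92+79 = 466; mod 256 = 210 → d2.

d2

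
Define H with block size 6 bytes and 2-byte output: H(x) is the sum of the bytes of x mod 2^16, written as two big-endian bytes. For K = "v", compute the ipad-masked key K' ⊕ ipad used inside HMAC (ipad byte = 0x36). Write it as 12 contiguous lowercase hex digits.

403636363636

Key "v" = 76 is 1 byte ≤ B = 6; zero-pad to 6 bytes: K' = 76 00 00 00 00 00.
XOR each byte with 0x36: 76⊕36=40, 00⊕36=36, 00⊕36=36, 00⊕36=36, 00⊕36=36, 00⊕36=36.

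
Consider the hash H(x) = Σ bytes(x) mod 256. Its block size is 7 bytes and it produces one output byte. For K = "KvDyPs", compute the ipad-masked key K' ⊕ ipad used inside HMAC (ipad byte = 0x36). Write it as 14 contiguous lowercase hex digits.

7d40724f664536

Key "KvDyPs" = 4b 76 44 79 50 73 is 6 bytes ≤ B = 7; zero-pad to 7 bytes: K' = 4b 76 44 79 50 73 00.
XOR each byte with 0x36: 4b⊕36=7d, 76⊕36=40, 44⊕36=72, 79⊕36=4f, 50⊕36=66, 73⊕36=45, 00⊕36=36.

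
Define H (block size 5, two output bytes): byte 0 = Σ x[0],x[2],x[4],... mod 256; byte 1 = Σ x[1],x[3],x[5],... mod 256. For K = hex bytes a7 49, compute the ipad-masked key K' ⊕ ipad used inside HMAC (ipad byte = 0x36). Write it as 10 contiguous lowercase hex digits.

917f363636

Key hex bytes a7 49 is 2 bytes ≤ B = 5; zero-pad to 5 bytes: K' = a7 49 00 00 00.
XOR each byte with 0x36: a7⊕36=91, 49⊕36=7f, 00⊕36=36, 00⊕36=36, 00⊕36=36.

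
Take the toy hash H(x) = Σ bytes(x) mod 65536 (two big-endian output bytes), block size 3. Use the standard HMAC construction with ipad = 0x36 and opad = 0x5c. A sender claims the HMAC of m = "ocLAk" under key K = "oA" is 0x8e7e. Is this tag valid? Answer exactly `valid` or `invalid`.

Key "oA" = 6f 41 is 2 bytes ≤ B = 3; zero-pad to 3 bytes: K' = 6f 41 00.
K' ⊕ ipad = 59 77 36; K' ⊕ opad = 33 1d 5c.
Inner hash: sum = 89+119+54+111+99+76+65+107 = 720 → 02 d0.
Outer hash (recomputed tag): sum = 51+29+92+2+208 = 382 → 01 7e.
Recomputed tag = 017e; claimed = 8e7e → mismatch.

invalid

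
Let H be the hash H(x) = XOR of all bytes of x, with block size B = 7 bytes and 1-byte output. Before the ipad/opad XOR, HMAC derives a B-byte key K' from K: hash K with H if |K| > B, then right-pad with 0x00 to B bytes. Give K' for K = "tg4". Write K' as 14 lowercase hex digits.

74673400000000

Key "tg4" = 74 67 34 is 3 bytes ≤ B = 7; zero-pad to 7 bytes: K' = 74 67 34 00 00 00 00.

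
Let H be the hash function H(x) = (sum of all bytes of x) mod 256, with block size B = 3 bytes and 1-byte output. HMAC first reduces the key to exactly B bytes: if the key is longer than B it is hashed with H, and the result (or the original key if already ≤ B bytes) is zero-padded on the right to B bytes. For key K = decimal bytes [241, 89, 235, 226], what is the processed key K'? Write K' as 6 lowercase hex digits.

|K| = 4 > B = 3, so first hash the key.
H(K): sum = 241+89+235+226 = 791; mod 256 = 23 → 17.
Zero-pad H(K) = 17 to 3 bytes: K' = 17 00 00.

170000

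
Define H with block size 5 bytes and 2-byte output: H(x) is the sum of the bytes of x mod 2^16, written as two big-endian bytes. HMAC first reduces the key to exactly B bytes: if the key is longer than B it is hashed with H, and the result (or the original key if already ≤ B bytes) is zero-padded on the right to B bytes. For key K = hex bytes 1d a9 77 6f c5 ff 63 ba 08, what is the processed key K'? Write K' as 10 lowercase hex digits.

|K| = 9 > B = 5, so first hash the key.
H(K): sum = 29+169+119+111+197+255+99+186+8 = 1173 → 04 95.
Zero-pad H(K) = 04 95 to 5 bytes: K' = 04 95 00 00 00.

0495000000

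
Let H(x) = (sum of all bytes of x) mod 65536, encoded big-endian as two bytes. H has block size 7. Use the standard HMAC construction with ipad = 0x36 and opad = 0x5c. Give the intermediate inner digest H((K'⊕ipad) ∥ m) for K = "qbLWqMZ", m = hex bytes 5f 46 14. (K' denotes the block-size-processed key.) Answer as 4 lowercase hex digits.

035d

Key "qbLWqMZ" = 71 62 4c 57 71 4d 5a is exactly B = 7 bytes: K' = 71 62 4c 57 71 4d 5a.
K' ⊕ ipad = 47 54 7a 61 47 7b 6c.
Inner input = 47 54 7a 61 47 7b 6c ∥ 5f 46 14.
Inner hash: sum = 71+84+122+97+71+123+108+95+70+20 = 861 → 03 5d.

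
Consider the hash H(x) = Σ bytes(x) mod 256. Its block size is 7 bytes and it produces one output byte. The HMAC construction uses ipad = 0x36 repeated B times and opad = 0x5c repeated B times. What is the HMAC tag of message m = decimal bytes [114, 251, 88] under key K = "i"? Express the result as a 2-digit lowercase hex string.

c5

Key "i" = 69 is 1 byte ≤ B = 7; zero-pad to 7 bytes: K' = 69 00 00 00 00 00 00.
K' ⊕ ipad = 5f 36 36 36 36 36 36.  K' ⊕ opad = 35 5c 5c 5c 5c 5c 5c.
Inner input = (K'⊕ipad) ∥ m = 5f 36 36 36 36 36 36 ∥ 72 fb 58.
Inner hash: sum = 95+54+54+54+54+54+54+114+251+88 = 872; mod 256 = 104 → 68.
Outer input = (K'⊕opad) ∥ inner = 35 5c 5c 5c 5c 5c 5c ∥ 68.
Outer hash (tag): sum = 53+92+92+92+92+92+92+104 = 709; mod 256 = 197 → c5.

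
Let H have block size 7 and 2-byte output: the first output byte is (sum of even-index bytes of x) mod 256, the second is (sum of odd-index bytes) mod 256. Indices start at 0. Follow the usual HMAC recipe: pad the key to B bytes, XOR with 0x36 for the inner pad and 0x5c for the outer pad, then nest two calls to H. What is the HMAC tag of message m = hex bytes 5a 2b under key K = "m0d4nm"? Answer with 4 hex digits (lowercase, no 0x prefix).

Key "m0d4nm" = 6d 30 64 34 6e 6d is 6 bytes ≤ B = 7; zero-pad to 7 bytes: K' = 6d 30 64 34 6e 6d 00.
K' ⊕ ipad = 5b 06 52 02 58 5b 36.  K' ⊕ opad = 31 6c 38 68 32 31 5c.
Inner input = (K'⊕ipad) ∥ m = 5b 06 52 02 58 5b 36 ∥ 5a 2b.
Inner hash: even-index sum = 358 mod 256 = 102; odd-index sum = 189 mod 256 = 189 → 66 bd.
Outer input = (K'⊕opad) ∥ inner = 31 6c 38 68 32 31 5c ∥ 66 bd.
Outer hash (tag): even-index sum = 436 mod 256 = 180; odd-index sum = 363 mod 256 = 107 → b4 6b.

b46b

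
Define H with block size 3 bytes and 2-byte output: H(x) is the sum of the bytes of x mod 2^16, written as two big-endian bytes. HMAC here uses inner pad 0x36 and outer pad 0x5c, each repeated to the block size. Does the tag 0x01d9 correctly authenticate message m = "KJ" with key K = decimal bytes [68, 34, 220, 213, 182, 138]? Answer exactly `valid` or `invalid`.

invalid

Key decimal bytes [68, 34, 220, 213, 182, 138] = 44 22 dc d5 b6 8a is 6 bytes > B = 3, so hash it first: H(key) = 03 57, then zero-pad to 3 bytes: K' = 03 57 00.
K' ⊕ ipad = 35 61 36; K' ⊕ opad = 5f 0b 5c.
Inner hash: sum = 53+97+54+75+74 = 353 → 01 61.
Outer hash (recomputed tag): sum = 95+11+92+1+97 = 296 → 01 28.
Recomputed tag = 0128; claimed = 01d9 → mismatch.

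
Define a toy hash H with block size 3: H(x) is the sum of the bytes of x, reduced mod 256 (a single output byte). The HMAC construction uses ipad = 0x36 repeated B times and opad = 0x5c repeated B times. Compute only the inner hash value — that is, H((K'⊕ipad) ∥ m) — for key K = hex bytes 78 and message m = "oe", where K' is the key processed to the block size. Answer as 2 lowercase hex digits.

Key hex bytes 78 is 1 byte ≤ B = 3; zero-pad to 3 bytes: K' = 78 00 00.
K' ⊕ ipad = 4e 36 36.
Inner input = 4e 36 36 ∥ 6f 65.
Inner hash: sum = 78+54+54+111+101 = 398; mod 256 = 142 → 8e.

8e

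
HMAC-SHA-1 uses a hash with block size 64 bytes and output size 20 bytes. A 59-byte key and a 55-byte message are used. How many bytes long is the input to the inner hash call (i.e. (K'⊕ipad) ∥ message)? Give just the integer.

Key is 59 ≤ 64 bytes, zero-padded: |K'| = 64.
Inner input = (K'⊕ipad) ∥ m → 64 + 55 = 119 bytes.

119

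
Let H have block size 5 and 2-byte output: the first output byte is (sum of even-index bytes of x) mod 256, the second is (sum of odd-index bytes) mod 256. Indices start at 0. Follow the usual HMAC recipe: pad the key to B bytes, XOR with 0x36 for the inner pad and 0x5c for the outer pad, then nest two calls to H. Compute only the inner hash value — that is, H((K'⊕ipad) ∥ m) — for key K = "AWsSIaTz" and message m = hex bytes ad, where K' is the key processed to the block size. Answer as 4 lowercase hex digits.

d396

Key "AWsSIaTz" = 41 57 73 53 49 61 54 7a is 8 bytes > B = 5, so hash it first: H(key) = 51 85, then zero-pad to 5 bytes: K' = 51 85 00 00 00.
K' ⊕ ipad = 67 b3 36 36 36.
Inner input = 67 b3 36 36 36 ∥ ad.
Inner hash: even-index sum = 211 mod 256 = 211; odd-index sum = 406 mod 256 = 150 → d3 96.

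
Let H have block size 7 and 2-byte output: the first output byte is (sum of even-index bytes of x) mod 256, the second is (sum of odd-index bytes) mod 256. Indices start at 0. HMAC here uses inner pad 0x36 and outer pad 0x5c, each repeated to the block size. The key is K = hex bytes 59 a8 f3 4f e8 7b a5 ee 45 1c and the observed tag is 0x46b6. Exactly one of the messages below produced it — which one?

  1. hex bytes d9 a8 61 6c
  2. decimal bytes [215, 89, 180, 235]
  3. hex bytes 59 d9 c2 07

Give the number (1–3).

1

Key hex bytes 59 a8 f3 4f e8 7b a5 ee 45 1c is 10 bytes > B = 7, so hash it first: H(key) = 1e 7c, then zero-pad to 7 bytes: K' = 1e 7c 00 00 00 00 00.
K' ⊕ ipad = 28 4a 36 36 36 36 36; K' ⊕ opad = 42 20 5c 5c 5c 5c 5c.
m1: inner = H(28 4a 36 36 36 36 36 d9 a8 61 6c) = de f0; tag = H(42 20 5c 5c 5c 5c 5c de f0) = 46b6 ← matches
m2: inner = H(28 4a 36 36 36 36 36 d7 59 b4 eb) = 0e 41; tag = H(42 20 5c 5c 5c 5c 5c 0e 41) = 97e6
m3: inner = H(28 4a 36 36 36 36 36 59 d9 c2 07) = aa d1; tag = H(42 20 5c 5c 5c 5c 5c aa d1) = 2782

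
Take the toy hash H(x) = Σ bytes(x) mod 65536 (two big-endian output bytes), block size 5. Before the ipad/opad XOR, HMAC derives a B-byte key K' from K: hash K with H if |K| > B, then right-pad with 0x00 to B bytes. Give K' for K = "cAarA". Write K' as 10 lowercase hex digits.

Key "cAarA" = 63 41 61 72 41 is exactly B = 5 bytes: K' = 63 41 61 72 41.

6341617241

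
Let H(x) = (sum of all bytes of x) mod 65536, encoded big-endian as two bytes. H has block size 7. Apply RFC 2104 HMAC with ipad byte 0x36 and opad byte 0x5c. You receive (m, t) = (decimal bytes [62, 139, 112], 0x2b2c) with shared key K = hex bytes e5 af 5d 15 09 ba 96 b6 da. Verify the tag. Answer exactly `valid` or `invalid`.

Key hex bytes e5 af 5d 15 09 ba 96 b6 da is 9 bytes > B = 7, so hash it first: H(key) = 04 ef, then zero-pad to 7 bytes: K' = 04 ef 00 00 00 00 00.
K' ⊕ ipad = 32 d9 36 36 36 36 36; K' ⊕ opad = 58 b3 5c 5c 5c 5c 5c.
Inner hash: sum = 50+217+54+54+54+54+54+62+139+112 = 850 → 03 52.
Outer hash (recomputed tag): sum = 88+179+92+92+92+92+92+3+82 = 812 → 03 2c.
Recomputed tag = 032c; claimed = 2b2c → mismatch.

invalid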